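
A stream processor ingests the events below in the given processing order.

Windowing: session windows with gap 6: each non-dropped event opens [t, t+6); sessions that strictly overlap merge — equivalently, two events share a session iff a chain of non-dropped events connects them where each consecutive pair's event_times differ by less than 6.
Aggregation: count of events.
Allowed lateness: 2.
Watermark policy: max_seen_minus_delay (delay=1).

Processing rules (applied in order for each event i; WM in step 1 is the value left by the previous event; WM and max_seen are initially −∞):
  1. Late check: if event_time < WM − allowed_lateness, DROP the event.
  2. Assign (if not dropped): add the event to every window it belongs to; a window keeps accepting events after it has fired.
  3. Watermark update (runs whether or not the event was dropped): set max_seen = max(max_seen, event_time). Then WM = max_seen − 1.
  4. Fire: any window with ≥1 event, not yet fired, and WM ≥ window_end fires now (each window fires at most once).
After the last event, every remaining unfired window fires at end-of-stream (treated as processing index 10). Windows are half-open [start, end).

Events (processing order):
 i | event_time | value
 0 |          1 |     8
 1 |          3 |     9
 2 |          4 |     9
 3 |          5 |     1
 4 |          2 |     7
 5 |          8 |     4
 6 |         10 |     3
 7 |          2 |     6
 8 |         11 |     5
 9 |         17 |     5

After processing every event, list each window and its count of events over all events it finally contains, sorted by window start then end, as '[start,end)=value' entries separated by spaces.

i=0 t=1 v=8: → [1,7); WM=0
i=1 t=3 v=9: → [1,9); WM=2
i=2 t=4 v=9: → [1,10); WM=3
i=3 t=5 v=1: → [1,11); WM=4
i=4 t=2 v=7: → [1,11); WM=4
i=5 t=8 v=4: → [1,14); WM=7
i=6 t=10 v=3: → [1,16); WM=9
i=7 t=2 v=6: DROP (t<9-2); WM=9
i=8 t=11 v=5: → [1,17); WM=10
i=9 t=17 v=5: → [17,23); WM=16

[1,17)=8 [17,23)=1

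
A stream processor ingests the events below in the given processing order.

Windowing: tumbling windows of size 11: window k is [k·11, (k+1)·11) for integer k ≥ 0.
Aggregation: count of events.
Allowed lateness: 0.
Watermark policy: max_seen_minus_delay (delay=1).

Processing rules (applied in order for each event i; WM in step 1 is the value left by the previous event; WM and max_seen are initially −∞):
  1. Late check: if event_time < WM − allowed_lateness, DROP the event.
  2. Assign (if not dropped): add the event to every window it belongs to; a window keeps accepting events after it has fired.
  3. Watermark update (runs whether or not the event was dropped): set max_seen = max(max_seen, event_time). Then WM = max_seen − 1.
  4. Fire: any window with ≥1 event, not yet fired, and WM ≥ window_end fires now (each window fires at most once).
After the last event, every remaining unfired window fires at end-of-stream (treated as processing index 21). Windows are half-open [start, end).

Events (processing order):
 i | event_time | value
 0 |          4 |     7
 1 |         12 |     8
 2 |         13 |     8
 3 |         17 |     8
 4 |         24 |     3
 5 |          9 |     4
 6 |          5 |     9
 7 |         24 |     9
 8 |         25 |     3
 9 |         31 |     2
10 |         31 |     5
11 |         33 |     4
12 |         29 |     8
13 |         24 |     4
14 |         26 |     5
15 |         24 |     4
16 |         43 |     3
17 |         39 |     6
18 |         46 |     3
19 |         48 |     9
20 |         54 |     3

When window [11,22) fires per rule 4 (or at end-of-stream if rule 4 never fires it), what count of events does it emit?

i=0 t=4 v=7: → [0,11); WM=3
i=1 t=12 v=8: → [11,22); WM=11; [0,11) fires=1
i=2 t=13 v=8: → [11,22); WM=12
i=3 t=17 v=8: → [11,22); WM=16
i=4 t=24 v=3: → [22,33); WM=23; [11,22) fires=3
i=5 t=9 v=4: DROP (t<23-0); WM=23
i=6 t=5 v=9: DROP (t<23-0); WM=23
i=7 t=24 v=9: → [22,33); WM=23
i=8 t=25 v=3: → [22,33); WM=24
i=9 t=31 v=2: → [22,33); WM=30
i=10 t=31 v=5: → [22,33); WM=30
i=11 t=33 v=4: → [33,44); WM=32
i=12 t=29 v=8: DROP (t<32-0); WM=32
i=13 t=24 v=4: DROP (t<32-0); WM=32
i=14 t=26 v=5: DROP (t<32-0); WM=32
i=15 t=24 v=4: DROP (t<32-0); WM=32
i=16 t=43 v=3: → [33,44); WM=42; [22,33) fires=5
i=17 t=39 v=6: DROP (t<42-0); WM=42
i=18 t=46 v=3: → [44,55); WM=45; [33,44) fires=2
i=19 t=48 v=9: → [44,55); WM=47
i=20 t=54 v=3: → [44,55); WM=53

3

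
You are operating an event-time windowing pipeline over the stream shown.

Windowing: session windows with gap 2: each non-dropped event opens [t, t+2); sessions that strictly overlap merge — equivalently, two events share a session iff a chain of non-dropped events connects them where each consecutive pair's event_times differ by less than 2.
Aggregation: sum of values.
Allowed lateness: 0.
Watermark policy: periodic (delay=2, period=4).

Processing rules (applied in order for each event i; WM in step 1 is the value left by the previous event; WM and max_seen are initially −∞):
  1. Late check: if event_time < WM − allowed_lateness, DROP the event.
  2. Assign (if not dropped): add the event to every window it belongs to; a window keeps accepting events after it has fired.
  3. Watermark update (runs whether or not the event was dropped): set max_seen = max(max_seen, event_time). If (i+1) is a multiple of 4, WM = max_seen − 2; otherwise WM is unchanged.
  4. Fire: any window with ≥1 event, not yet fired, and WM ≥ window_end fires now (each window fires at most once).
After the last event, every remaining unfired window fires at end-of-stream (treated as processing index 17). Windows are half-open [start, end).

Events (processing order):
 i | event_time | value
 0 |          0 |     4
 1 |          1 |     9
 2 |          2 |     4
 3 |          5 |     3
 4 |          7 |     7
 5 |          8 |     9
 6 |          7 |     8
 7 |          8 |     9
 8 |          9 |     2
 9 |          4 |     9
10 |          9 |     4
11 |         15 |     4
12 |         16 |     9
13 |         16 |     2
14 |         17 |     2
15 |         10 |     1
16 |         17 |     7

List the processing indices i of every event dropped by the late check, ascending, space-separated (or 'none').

9 15

i=0 t=0 v=4: → [0,2); WM=−∞
i=1 t=1 v=9: → [0,3); WM=−∞
i=2 t=2 v=4: → [0,4); WM=−∞
i=3 t=5 v=3: → [5,7); WM=3
i=4 t=7 v=7: → [7,9); WM=3
i=5 t=8 v=9: → [7,10); WM=3
i=6 t=7 v=8: → [7,10); WM=3
i=7 t=8 v=9: → [7,10); WM=6
i=8 t=9 v=2: → [7,11); WM=6
i=9 t=4 v=9: DROP (t<6-0); WM=6
i=10 t=9 v=4: → [7,11); WM=6
i=11 t=15 v=4: → [15,17); WM=13
i=12 t=16 v=9: → [15,18); WM=13
i=13 t=16 v=2: → [15,18); WM=13
i=14 t=17 v=2: → [15,19); WM=13
i=15 t=10 v=1: DROP (t<13-0); WM=15
i=16 t=17 v=7: → [15,19); WM=15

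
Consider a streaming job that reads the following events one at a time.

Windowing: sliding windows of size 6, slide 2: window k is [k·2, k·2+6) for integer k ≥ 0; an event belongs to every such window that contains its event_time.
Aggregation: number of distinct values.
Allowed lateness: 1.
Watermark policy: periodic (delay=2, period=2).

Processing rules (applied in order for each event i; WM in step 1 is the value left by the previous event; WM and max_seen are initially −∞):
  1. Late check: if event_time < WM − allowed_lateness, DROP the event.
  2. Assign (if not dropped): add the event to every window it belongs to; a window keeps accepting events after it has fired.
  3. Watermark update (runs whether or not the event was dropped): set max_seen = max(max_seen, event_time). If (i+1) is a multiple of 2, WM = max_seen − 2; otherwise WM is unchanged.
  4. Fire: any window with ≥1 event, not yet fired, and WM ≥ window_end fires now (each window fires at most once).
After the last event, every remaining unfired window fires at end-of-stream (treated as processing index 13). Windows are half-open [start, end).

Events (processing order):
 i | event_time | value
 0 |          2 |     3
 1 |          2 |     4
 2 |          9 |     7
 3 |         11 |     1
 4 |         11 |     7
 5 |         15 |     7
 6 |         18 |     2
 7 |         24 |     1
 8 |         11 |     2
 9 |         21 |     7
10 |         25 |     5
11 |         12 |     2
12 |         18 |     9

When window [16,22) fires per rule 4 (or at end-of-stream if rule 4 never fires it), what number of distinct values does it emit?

1

i=0 t=2 v=3: → [2,8),[0,6); WM=−∞
i=1 t=2 v=4: → [2,8),[0,6); WM=0
i=2 t=9 v=7: → [8,14),[6,12),[4,10); WM=0
i=3 t=11 v=1: → [10,16),[8,14),[6,12); WM=9; [0,6) fires=2 [2,8) fires=2
i=4 t=11 v=7: → [10,16),[8,14),[6,12); WM=9
i=5 t=15 v=7: → [14,20),[12,18),[10,16); WM=13; [4,10) fires=1 [6,12) fires=2
i=6 t=18 v=2: → [18,24),[16,22),[14,20); WM=13
i=7 t=24 v=1: → [24,30),[22,28),[20,26); WM=22; [8,14) fires=2 [10,16) fires=2 [12,18) fires=1 [14,20) fires=2 [16,22) fires=1
i=8 t=11 v=2: DROP (t<22-1); WM=22
i=9 t=21 v=7: → [20,26),[18,24),[16,22); WM=22
i=10 t=25 v=5: → [24,30),[22,28),[20,26); WM=22
i=11 t=12 v=2: DROP (t<22-1); WM=23
i=12 t=18 v=9: DROP (t<23-1); WM=23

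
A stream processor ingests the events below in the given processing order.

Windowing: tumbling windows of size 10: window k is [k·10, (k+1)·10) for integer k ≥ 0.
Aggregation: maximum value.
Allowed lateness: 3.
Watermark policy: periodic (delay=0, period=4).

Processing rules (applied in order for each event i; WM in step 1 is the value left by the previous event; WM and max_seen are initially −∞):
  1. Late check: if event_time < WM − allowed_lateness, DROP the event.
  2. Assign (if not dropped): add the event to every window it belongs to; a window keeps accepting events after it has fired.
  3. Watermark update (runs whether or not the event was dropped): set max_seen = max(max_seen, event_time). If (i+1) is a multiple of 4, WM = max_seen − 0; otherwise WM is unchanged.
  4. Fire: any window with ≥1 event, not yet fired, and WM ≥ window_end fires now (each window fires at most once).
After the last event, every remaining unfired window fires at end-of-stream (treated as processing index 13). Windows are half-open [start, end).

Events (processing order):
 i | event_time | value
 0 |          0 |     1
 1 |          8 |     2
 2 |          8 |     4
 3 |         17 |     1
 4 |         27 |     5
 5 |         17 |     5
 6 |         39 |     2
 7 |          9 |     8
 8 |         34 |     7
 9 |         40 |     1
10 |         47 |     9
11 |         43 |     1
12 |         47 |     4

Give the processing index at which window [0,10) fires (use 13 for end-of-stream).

i=0 t=0 v=1: → [0,10); WM=−∞
i=1 t=8 v=2: → [0,10); WM=−∞
i=2 t=8 v=4: → [0,10); WM=−∞
i=3 t=17 v=1: → [10,20); WM=17; [0,10) fires=4
i=4 t=27 v=5: → [20,30); WM=17
i=5 t=17 v=5: → [10,20); WM=17
i=6 t=39 v=2: → [30,40); WM=17
i=7 t=9 v=8: DROP (t<17-3); WM=39; [10,20) fires=5 [20,30) fires=5
i=8 t=34 v=7: DROP (t<39-3); WM=39
i=9 t=40 v=1: → [40,50); WM=39
i=10 t=47 v=9: → [40,50); WM=39
i=11 t=43 v=1: → [40,50); WM=47; [30,40) fires=2
i=12 t=47 v=4: → [40,50); WM=47

3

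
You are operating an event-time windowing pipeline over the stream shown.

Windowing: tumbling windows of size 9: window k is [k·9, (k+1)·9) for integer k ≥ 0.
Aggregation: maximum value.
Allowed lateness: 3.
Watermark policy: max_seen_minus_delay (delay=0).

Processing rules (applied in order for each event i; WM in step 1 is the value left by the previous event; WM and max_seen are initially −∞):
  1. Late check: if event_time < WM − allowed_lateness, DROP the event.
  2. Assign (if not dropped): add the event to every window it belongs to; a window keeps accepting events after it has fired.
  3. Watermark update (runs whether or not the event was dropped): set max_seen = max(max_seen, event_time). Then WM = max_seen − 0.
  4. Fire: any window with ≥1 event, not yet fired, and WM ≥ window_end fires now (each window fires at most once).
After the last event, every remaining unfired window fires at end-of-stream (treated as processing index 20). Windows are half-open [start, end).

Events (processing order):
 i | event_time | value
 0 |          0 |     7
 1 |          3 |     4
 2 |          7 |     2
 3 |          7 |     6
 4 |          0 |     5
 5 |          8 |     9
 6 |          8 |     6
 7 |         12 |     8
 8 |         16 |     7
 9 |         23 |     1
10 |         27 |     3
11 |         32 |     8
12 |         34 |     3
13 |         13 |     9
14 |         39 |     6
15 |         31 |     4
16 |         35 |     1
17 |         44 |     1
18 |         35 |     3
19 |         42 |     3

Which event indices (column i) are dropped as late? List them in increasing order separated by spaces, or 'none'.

i=0 t=0 v=7: → [0,9); WM=0
i=1 t=3 v=4: → [0,9); WM=3
i=2 t=7 v=2: → [0,9); WM=7
i=3 t=7 v=6: → [0,9); WM=7
i=4 t=0 v=5: DROP (t<7-3); WM=7
i=5 t=8 v=9: → [0,9); WM=8
i=6 t=8 v=6: → [0,9); WM=8
i=7 t=12 v=8: → [9,18); WM=12; [0,9) fires=9
i=8 t=16 v=7: → [9,18); WM=16
i=9 t=23 v=1: → [18,27); WM=23; [9,18) fires=8
i=10 t=27 v=3: → [27,36); WM=27; [18,27) fires=1
i=11 t=32 v=8: → [27,36); WM=32
i=12 t=34 v=3: → [27,36); WM=34
i=13 t=13 v=9: DROP (t<34-3); WM=34
i=14 t=39 v=6: → [36,45); WM=39; [27,36) fires=8
i=15 t=31 v=4: DROP (t<39-3); WM=39
i=16 t=35 v=1: DROP (t<39-3); WM=39
i=17 t=44 v=1: → [36,45); WM=44
i=18 t=35 v=3: DROP (t<44-3); WM=44
i=19 t=42 v=3: → [36,45); WM=44

4 13 15 16 18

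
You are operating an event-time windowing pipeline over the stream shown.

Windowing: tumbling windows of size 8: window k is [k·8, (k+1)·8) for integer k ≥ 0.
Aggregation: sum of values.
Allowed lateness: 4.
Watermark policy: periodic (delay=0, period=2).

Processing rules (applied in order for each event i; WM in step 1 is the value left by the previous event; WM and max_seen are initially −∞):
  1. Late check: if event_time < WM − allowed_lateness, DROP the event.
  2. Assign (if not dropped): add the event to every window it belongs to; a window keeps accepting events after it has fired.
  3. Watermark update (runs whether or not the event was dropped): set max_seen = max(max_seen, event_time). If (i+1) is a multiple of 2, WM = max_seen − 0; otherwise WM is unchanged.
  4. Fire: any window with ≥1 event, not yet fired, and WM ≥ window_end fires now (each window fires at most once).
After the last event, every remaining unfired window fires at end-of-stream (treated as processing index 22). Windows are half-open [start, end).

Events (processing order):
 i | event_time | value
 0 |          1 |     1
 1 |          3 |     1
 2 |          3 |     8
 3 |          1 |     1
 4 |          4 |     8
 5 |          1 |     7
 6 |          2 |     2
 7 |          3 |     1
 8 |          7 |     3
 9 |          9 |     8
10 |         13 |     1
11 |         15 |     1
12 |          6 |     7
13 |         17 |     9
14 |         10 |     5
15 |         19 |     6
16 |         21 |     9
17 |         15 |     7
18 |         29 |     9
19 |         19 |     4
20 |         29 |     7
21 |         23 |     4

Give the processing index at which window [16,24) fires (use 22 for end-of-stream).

i=0 t=1 v=1: → [0,8); WM=−∞
i=1 t=3 v=1: → [0,8); WM=3
i=2 t=3 v=8: → [0,8); WM=3
i=3 t=1 v=1: → [0,8); WM=3
i=4 t=4 v=8: → [0,8); WM=3
i=5 t=1 v=7: → [0,8); WM=4
i=6 t=2 v=2: → [0,8); WM=4
i=7 t=3 v=1: → [0,8); WM=4
i=8 t=7 v=3: → [0,8); WM=4
i=9 t=9 v=8: → [8,16); WM=9; [0,8) fires=32
i=10 t=13 v=1: → [8,16); WM=9
i=11 t=15 v=1: → [8,16); WM=15
i=12 t=6 v=7: DROP (t<15-4); WM=15
i=13 t=17 v=9: → [16,24); WM=17; [8,16) fires=10
i=14 t=10 v=5: DROP (t<17-4); WM=17
i=15 t=19 v=6: → [16,24); WM=19
i=16 t=21 v=9: → [16,24); WM=19
i=17 t=15 v=7: → [8,16); WM=21
i=18 t=29 v=9: → [24,32); WM=21
i=19 t=19 v=4: → [16,24); WM=29; [16,24) fires=28
i=20 t=29 v=7: → [24,32); WM=29
i=21 t=23 v=4: DROP (t<29-4); WM=29

19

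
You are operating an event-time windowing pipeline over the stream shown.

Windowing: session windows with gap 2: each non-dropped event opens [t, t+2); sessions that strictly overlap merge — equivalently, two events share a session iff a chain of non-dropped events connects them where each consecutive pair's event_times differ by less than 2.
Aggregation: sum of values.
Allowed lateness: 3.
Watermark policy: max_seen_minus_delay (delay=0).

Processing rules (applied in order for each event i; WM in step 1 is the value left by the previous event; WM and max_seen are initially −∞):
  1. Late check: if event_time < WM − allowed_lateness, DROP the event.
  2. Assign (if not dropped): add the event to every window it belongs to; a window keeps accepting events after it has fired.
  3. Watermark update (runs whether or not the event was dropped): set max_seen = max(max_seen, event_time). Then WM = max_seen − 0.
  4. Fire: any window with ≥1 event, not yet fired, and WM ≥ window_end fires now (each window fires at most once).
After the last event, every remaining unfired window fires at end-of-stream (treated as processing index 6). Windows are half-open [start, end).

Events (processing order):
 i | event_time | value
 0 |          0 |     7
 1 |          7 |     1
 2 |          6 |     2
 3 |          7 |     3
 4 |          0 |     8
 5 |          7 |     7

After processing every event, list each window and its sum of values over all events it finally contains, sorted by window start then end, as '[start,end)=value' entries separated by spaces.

[0,2)=7 [6,9)=13

i=0 t=0 v=7: → [0,2); WM=0
i=1 t=7 v=1: → [7,9); WM=7
i=2 t=6 v=2: → [6,9); WM=7
i=3 t=7 v=3: → [6,9); WM=7
i=4 t=0 v=8: DROP (t<7-3); WM=7
i=5 t=7 v=7: → [6,9); WM=7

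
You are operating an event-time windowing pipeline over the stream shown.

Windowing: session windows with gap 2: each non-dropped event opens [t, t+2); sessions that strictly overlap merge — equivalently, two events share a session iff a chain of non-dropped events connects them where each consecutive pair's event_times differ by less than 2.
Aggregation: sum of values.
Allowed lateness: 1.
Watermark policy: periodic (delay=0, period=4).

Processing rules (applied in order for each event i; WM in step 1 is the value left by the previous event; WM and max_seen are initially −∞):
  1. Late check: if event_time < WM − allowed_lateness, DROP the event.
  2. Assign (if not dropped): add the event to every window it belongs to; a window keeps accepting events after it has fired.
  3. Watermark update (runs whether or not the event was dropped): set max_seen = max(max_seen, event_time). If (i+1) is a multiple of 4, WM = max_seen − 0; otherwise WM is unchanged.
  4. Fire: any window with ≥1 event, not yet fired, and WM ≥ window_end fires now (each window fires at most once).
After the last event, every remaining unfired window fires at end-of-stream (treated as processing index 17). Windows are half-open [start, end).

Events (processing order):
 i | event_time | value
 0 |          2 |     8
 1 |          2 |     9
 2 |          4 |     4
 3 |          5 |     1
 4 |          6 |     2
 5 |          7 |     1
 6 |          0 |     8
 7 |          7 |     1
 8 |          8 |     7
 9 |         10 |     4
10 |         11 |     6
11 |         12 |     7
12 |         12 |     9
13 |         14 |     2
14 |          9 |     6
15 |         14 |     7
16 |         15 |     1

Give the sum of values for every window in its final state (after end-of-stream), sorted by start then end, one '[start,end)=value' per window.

[2,4)=17 [4,10)=16 [10,14)=26 [14,17)=10

i=0 t=2 v=8: → [2,4); WM=−∞
i=1 t=2 v=9: → [2,4); WM=−∞
i=2 t=4 v=4: → [4,6); WM=−∞
i=3 t=5 v=1: → [4,7); WM=5
i=4 t=6 v=2: → [4,8); WM=5
i=5 t=7 v=1: → [4,9); WM=5
i=6 t=0 v=8: DROP (t<5-1); WM=5
i=7 t=7 v=1: → [4,9); WM=7
i=8 t=8 v=7: → [4,10); WM=7
i=9 t=10 v=4: → [10,12); WM=7
i=10 t=11 v=6: → [10,13); WM=7
i=11 t=12 v=7: → [10,14); WM=12
i=12 t=12 v=9: → [10,14); WM=12
i=13 t=14 v=2: → [14,16); WM=12
i=14 t=9 v=6: DROP (t<12-1); WM=12
i=15 t=14 v=7: → [14,16); WM=14
i=16 t=15 v=1: → [14,17); WM=14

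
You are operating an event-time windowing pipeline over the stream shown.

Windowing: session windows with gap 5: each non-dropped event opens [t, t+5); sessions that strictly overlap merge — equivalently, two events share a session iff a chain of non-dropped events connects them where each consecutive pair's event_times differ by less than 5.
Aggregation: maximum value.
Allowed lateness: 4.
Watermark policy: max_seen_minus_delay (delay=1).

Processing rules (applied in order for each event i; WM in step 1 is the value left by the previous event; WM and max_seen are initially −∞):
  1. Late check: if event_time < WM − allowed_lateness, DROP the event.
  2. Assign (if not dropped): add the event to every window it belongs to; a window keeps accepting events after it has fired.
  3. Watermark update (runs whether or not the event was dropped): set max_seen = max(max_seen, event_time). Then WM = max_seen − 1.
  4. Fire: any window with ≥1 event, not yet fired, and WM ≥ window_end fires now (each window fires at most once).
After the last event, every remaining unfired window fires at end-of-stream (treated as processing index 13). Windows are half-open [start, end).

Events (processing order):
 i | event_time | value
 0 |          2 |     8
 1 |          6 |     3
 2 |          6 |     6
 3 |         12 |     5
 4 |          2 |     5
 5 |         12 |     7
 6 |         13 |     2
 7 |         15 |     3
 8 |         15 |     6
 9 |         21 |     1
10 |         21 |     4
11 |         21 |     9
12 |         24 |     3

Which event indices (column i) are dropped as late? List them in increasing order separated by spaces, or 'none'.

i=0 t=2 v=8: → [2,7); WM=1
i=1 t=6 v=3: → [2,11); WM=5
i=2 t=6 v=6: → [2,11); WM=5
i=3 t=12 v=5: → [12,17); WM=11
i=4 t=2 v=5: DROP (t<11-4); WM=11
i=5 t=12 v=7: → [12,17); WM=11
i=6 t=13 v=2: → [12,18); WM=12
i=7 t=15 v=3: → [12,20); WM=14
i=8 t=15 v=6: → [12,20); WM=14
i=9 t=21 v=1: → [21,26); WM=20
i=10 t=21 v=4: → [21,26); WM=20
i=11 t=21 v=9: → [21,26); WM=20
i=12 t=24 v=3: → [21,29); WM=23

4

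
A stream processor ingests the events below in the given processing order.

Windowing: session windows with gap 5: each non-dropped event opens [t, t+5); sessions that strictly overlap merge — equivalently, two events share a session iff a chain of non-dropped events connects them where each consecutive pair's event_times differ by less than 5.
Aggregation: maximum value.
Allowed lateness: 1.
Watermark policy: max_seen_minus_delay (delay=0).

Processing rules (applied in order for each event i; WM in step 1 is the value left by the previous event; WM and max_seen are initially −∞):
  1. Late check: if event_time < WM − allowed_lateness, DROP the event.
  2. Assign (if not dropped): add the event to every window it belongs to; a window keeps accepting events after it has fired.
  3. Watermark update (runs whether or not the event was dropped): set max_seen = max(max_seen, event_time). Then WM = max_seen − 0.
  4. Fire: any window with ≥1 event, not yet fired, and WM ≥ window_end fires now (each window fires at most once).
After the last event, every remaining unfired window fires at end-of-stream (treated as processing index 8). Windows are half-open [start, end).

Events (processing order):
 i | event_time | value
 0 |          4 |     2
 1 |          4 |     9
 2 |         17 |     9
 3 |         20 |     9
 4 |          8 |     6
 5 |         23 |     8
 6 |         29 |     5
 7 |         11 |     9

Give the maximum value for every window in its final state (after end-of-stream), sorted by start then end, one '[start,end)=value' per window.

[4,9)=9 [17,28)=9 [29,34)=5

i=0 t=4 v=2: → [4,9); WM=4
i=1 t=4 v=9: → [4,9); WM=4
i=2 t=17 v=9: → [17,22); WM=17
i=3 t=20 v=9: → [17,25); WM=20
i=4 t=8 v=6: DROP (t<20-1); WM=20
i=5 t=23 v=8: → [17,28); WM=23
i=6 t=29 v=5: → [29,34); WM=29
i=7 t=11 v=9: DROP (t<29-1); WM=29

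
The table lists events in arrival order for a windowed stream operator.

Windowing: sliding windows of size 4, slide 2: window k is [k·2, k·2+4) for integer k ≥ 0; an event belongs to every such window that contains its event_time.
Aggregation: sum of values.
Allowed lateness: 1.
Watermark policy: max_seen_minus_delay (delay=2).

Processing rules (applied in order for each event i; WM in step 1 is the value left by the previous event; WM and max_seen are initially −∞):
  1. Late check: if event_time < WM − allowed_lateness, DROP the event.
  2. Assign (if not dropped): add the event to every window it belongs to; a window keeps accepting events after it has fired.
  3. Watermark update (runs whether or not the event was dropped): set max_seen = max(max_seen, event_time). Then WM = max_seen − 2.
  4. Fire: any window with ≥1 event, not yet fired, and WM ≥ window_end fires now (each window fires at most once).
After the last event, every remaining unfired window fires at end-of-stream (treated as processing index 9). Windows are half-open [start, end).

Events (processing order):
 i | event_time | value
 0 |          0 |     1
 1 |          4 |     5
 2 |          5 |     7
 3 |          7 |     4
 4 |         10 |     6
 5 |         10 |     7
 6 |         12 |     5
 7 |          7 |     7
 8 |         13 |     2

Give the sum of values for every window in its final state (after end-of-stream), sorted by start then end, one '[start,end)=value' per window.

i=0 t=0 v=1: → [0,4); WM=-2
i=1 t=4 v=5: → [4,8),[2,6); WM=2
i=2 t=5 v=7: → [4,8),[2,6); WM=3
i=3 t=7 v=4: → [6,10),[4,8); WM=5; [0,4) fires=1
i=4 t=10 v=6: → [10,14),[8,12); WM=8; [2,6) fires=12 [4,8) fires=16
i=5 t=10 v=7: → [10,14),[8,12); WM=8
i=6 t=12 v=5: → [12,16),[10,14); WM=10; [6,10) fires=4
i=7 t=7 v=7: DROP (t<10-1); WM=10
i=8 t=13 v=2: → [12,16),[10,14); WM=11

[0,4)=1 [2,6)=12 [4,8)=16 [6,10)=4 [8,12)=13 [10,14)=20 [12,16)=7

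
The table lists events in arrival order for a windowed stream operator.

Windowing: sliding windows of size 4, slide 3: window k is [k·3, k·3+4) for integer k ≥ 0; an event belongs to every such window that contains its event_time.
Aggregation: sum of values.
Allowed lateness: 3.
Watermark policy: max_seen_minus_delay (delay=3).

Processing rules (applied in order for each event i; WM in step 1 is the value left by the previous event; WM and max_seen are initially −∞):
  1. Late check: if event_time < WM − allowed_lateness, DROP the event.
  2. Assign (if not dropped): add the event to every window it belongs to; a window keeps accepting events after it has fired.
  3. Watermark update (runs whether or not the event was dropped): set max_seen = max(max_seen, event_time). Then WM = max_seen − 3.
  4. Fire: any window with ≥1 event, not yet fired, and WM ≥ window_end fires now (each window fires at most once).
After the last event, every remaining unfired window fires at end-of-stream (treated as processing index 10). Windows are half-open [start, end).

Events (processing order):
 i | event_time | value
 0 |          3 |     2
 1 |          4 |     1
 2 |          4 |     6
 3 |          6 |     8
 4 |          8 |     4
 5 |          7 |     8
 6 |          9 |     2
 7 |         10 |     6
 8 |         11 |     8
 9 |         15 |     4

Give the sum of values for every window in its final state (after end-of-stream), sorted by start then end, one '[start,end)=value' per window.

i=0 t=3 v=2: → [3,7),[0,4); WM=0
i=1 t=4 v=1: → [3,7); WM=1
i=2 t=4 v=6: → [3,7); WM=1
i=3 t=6 v=8: → [6,10),[3,7); WM=3
i=4 t=8 v=4: → [6,10); WM=5; [0,4) fires=2
i=5 t=7 v=8: → [6,10); WM=5
i=6 t=9 v=2: → [9,13),[6,10); WM=6
i=7 t=10 v=6: → [9,13); WM=7; [3,7) fires=17
i=8 t=11 v=8: → [9,13); WM=8
i=9 t=15 v=4: → [15,19),[12,16); WM=12; [6,10) fires=22

[0,4)=2 [3,7)=17 [6,10)=22 [9,13)=16 [12,16)=4 [15,19)=4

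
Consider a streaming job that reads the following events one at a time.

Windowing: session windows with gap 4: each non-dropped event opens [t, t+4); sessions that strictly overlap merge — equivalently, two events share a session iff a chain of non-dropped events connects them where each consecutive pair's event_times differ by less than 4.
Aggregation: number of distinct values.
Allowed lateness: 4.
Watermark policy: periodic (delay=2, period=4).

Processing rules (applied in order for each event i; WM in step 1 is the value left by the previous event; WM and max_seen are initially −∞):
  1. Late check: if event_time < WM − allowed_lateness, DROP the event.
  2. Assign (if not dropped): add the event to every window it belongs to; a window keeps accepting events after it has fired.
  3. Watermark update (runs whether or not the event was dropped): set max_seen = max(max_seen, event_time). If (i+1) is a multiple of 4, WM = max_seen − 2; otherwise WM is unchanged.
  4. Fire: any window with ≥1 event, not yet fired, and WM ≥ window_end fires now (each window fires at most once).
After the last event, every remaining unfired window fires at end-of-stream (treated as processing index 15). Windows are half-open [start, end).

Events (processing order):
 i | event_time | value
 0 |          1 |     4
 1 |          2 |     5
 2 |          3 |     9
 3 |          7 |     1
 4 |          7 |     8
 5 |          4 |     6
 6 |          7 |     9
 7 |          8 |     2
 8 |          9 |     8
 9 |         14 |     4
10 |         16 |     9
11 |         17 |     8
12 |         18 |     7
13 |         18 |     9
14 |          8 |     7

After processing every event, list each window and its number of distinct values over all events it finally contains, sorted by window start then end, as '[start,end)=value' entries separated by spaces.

i=0 t=1 v=4: → [1,5); WM=−∞
i=1 t=2 v=5: → [1,6); WM=−∞
i=2 t=3 v=9: → [1,7); WM=−∞
i=3 t=7 v=1: → [7,11); WM=5
i=4 t=7 v=8: → [7,11); WM=5
i=5 t=4 v=6: → [1,11); WM=5
i=6 t=7 v=9: → [1,11); WM=5
i=7 t=8 v=2: → [1,12); WM=6
i=8 t=9 v=8: → [1,13); WM=6
i=9 t=14 v=4: → [14,18); WM=6
i=10 t=16 v=9: → [14,20); WM=6
i=11 t=17 v=8: → [14,21); WM=15
i=12 t=18 v=7: → [14,22); WM=15
i=13 t=18 v=9: → [14,22); WM=15
i=14 t=8 v=7: DROP (t<15-4); WM=15

[1,13)=7 [14,22)=4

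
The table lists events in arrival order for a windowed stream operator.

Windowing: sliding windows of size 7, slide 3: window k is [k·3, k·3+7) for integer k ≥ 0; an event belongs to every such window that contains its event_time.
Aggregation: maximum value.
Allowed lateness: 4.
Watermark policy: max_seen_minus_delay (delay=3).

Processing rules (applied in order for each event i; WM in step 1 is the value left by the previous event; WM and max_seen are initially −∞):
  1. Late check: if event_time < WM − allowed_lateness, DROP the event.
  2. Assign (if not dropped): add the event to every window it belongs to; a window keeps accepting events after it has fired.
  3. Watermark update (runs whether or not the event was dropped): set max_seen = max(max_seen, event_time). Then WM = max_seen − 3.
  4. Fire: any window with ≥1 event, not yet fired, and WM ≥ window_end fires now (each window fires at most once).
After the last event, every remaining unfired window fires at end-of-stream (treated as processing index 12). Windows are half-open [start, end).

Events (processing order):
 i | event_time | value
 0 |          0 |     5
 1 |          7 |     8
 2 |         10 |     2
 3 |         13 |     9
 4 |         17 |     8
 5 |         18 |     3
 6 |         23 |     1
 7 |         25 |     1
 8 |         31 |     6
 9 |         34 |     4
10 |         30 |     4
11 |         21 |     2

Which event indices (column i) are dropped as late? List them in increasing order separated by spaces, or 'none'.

i=0 t=0 v=5: → [0,7); WM=-3
i=1 t=7 v=8: → [6,13),[3,10); WM=4
i=2 t=10 v=2: → [9,16),[6,13); WM=7; [0,7) fires=5
i=3 t=13 v=9: → [12,19),[9,16); WM=10; [3,10) fires=8
i=4 t=17 v=8: → [15,22),[12,19); WM=14; [6,13) fires=8
i=5 t=18 v=3: → [18,25),[15,22),[12,19); WM=15
i=6 t=23 v=1: → [21,28),[18,25); WM=20; [9,16) fires=9 [12,19) fires=9
i=7 t=25 v=1: → [24,31),[21,28); WM=22; [15,22) fires=8
i=8 t=31 v=6: → [30,37),[27,34); WM=28; [18,25) fires=3 [21,28) fires=1
i=9 t=34 v=4: → [33,40),[30,37); WM=31; [24,31) fires=1
i=10 t=30 v=4: → [30,37),[27,34),[24,31); WM=31
i=11 t=21 v=2: DROP (t<31-4); WM=31

11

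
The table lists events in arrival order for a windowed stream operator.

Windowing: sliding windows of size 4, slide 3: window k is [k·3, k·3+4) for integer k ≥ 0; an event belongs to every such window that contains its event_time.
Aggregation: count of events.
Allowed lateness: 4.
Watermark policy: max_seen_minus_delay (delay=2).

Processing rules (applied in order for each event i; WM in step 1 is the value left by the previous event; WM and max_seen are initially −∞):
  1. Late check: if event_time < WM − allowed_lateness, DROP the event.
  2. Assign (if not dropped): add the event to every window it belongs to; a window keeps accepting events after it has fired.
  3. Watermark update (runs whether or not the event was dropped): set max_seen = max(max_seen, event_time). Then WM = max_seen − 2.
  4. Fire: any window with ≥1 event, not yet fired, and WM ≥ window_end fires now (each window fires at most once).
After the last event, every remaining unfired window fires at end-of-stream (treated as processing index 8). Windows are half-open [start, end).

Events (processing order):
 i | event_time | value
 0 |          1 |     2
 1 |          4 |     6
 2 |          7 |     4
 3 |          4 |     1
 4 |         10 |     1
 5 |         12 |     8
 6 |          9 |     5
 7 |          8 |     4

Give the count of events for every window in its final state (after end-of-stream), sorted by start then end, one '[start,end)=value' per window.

[0,4)=1 [3,7)=2 [6,10)=3 [9,13)=3 [12,16)=1

i=0 t=1 v=2: → [0,4); WM=-1
i=1 t=4 v=6: → [3,7); WM=2
i=2 t=7 v=4: → [6,10); WM=5; [0,4) fires=1
i=3 t=4 v=1: → [3,7); WM=5
i=4 t=10 v=1: → [9,13); WM=8; [3,7) fires=2
i=5 t=12 v=8: → [12,16),[9,13); WM=10; [6,10) fires=1
i=6 t=9 v=5: → [9,13),[6,10); WM=10
i=7 t=8 v=4: → [6,10); WM=10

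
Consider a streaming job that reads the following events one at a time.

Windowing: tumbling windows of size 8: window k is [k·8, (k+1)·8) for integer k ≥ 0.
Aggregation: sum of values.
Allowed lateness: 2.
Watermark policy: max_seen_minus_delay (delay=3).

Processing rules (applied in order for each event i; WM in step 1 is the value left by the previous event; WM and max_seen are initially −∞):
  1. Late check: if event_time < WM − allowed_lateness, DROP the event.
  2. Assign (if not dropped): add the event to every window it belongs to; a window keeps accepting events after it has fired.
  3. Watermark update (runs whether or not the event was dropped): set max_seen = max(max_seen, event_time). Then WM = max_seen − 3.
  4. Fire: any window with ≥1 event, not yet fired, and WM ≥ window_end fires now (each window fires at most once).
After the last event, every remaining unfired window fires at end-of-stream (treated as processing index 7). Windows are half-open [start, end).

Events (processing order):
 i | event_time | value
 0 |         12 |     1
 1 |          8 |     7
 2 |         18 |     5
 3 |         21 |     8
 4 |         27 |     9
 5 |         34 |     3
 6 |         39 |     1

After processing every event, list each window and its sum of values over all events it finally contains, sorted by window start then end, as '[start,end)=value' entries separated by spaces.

i=0 t=12 v=1: → [8,16); WM=9
i=1 t=8 v=7: → [8,16); WM=9
i=2 t=18 v=5: → [16,24); WM=15
i=3 t=21 v=8: → [16,24); WM=18; [8,16) fires=8
i=4 t=27 v=9: → [24,32); WM=24; [16,24) fires=13
i=5 t=34 v=3: → [32,40); WM=31
i=6 t=39 v=1: → [32,40); WM=36; [24,32) fires=9

[8,16)=8 [16,24)=13 [24,32)=9 [32,40)=4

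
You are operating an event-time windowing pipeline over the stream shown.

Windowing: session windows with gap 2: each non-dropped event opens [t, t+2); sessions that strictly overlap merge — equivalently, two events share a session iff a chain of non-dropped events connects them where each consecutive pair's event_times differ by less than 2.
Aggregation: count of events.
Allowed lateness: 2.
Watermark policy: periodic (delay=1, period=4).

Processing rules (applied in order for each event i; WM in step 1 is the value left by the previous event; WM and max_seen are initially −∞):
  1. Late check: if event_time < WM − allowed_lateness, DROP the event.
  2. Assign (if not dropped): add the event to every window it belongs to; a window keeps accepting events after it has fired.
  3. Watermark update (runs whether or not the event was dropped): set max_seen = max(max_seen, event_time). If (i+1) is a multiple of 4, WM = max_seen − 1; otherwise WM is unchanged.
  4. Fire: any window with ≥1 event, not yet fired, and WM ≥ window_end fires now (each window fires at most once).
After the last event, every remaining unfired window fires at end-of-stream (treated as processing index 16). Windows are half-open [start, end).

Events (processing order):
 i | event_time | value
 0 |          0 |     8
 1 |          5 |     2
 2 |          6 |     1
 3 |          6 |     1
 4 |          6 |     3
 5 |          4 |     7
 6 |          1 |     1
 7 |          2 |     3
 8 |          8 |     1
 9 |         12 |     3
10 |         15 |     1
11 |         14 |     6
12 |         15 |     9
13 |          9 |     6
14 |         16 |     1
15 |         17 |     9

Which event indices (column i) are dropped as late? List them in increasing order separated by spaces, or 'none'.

i=0 t=0 v=8: → [0,2); WM=−∞
i=1 t=5 v=2: → [5,7); WM=−∞
i=2 t=6 v=1: → [5,8); WM=−∞
i=3 t=6 v=1: → [5,8); WM=5
i=4 t=6 v=3: → [5,8); WM=5
i=5 t=4 v=7: → [4,8); WM=5
i=6 t=1 v=1: DROP (t<5-2); WM=5
i=7 t=2 v=3: DROP (t<5-2); WM=5
i=8 t=8 v=1: → [8,10); WM=5
i=9 t=12 v=3: → [12,14); WM=5
i=10 t=15 v=1: → [15,17); WM=5
i=11 t=14 v=6: → [14,17); WM=14
i=12 t=15 v=9: → [14,17); WM=14
i=13 t=9 v=6: DROP (t<14-2); WM=14
i=14 t=16 v=1: → [14,18); WM=14
i=15 t=17 v=9: → [14,19); WM=16

6 7 13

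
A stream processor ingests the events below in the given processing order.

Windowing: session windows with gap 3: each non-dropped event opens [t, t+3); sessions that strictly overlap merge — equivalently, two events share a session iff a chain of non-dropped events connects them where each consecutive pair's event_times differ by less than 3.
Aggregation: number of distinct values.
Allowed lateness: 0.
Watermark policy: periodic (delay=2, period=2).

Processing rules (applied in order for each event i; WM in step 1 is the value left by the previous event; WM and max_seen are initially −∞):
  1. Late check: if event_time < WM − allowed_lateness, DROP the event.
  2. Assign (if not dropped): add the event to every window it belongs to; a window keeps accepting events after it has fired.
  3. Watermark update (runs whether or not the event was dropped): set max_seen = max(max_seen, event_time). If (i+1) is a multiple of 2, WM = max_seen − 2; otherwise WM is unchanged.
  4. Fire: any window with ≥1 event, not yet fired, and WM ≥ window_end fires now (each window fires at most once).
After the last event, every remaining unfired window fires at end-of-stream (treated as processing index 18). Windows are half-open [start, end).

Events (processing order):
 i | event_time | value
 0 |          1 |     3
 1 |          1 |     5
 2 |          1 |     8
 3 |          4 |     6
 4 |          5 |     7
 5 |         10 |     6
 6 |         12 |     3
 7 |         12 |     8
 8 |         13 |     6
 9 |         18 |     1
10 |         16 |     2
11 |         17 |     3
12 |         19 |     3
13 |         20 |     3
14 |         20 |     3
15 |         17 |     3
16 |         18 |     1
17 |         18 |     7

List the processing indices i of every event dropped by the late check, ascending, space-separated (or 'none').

15

i=0 t=1 v=3: → [1,4); WM=−∞
i=1 t=1 v=5: → [1,4); WM=-1
i=2 t=1 v=8: → [1,4); WM=-1
i=3 t=4 v=6: → [4,7); WM=2
i=4 t=5 v=7: → [4,8); WM=2
i=5 t=10 v=6: → [10,13); WM=8
i=6 t=12 v=3: → [10,15); WM=8
i=7 t=12 v=8: → [10,15); WM=10
i=8 t=13 v=6: → [10,16); WM=10
i=9 t=18 v=1: → [18,21); WM=16
i=10 t=16 v=2: → [16,21); WM=16
i=11 t=17 v=3: → [16,21); WM=16
i=12 t=19 v=3: → [16,22); WM=16
i=13 t=20 v=3: → [16,23); WM=18
i=14 t=20 v=3: → [16,23); WM=18
i=15 t=17 v=3: DROP (t<18-0); WM=18
i=16 t=18 v=1: → [16,23); WM=18
i=17 t=18 v=7: → [16,23); WM=18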